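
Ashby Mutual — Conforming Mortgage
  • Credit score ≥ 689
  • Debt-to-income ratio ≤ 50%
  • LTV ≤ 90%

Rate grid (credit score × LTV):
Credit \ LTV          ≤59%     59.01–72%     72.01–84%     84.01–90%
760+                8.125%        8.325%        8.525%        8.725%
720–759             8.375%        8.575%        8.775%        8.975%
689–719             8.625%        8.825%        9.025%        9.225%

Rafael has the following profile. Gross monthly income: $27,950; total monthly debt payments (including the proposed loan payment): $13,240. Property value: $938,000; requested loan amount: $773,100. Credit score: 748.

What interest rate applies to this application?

8.775%

Credit score 748 ≥ 689; DTI: 13,240 ÷ 27,950 = 47.4%, within the 50% cap
LTV: 773,100 ÷ 938,000 = 82.4%, within 90% cap
Row: 748 falls in 720–759. Column: 82.4% falls in 72.01–84%. Rate = 8.775%.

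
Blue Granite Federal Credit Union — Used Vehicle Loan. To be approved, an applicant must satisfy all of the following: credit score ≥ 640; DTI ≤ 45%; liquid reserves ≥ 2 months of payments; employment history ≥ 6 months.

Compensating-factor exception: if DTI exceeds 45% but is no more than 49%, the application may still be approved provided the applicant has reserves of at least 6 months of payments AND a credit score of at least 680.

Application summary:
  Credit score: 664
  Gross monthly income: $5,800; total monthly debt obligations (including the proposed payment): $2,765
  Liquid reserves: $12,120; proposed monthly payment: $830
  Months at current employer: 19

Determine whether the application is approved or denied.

Denied

Credit score 664 ≥ 640 (meets base)
DTI: 2,765 ÷ 5,800 = 47.7%, over the 45% base limit.
Reserves: 12,120 ÷ 830 = 14.6 months (meets 2-month minimum)
Employment 19 ≥ 6 months
47.7% falls in the override range (45%–49%), so the compensating-factor test applies.
Override check — reserves: 14.6 mo (ok); score: 664 (below 680).
Compensating-factor requirement not fully met.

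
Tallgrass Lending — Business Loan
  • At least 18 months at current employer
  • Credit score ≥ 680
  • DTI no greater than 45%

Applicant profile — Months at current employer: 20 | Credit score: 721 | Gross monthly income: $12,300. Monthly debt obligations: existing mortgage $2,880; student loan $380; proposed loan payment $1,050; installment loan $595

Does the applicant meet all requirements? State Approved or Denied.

Employment 20 ≥ 18 months
Credit score 721 ≥ 680 (meets)
Total monthly debts = (2,880 + 380 + 1,050 + 595) = 4,905. DTI = 4,905/12,300 = 39.9% ≤ 45%
All criteria satisfied.

Approved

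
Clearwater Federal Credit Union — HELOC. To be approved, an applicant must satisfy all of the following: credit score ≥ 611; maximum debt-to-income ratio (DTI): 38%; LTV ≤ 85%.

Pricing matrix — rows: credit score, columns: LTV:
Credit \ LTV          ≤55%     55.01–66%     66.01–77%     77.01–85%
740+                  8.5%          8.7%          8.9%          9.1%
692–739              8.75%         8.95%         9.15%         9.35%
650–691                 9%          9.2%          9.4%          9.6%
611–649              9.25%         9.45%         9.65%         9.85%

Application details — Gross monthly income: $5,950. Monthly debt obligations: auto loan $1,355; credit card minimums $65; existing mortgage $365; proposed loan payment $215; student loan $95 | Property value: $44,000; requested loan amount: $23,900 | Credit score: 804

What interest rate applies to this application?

8.5%

Credit score 804 ≥ 611; Total monthly debts = (1,355 + 65 + 365 + 215 + 95) = 2,095. DTI: 2,095 ÷ 5,950 = 35.2%, within the 38% cap
Loan-to-value = 23,900/44,000 = 54.3% — pass (85% max)
Row: 804 falls in 740+. Column: 54.3% falls in ≤55%. Rate = 8.5%.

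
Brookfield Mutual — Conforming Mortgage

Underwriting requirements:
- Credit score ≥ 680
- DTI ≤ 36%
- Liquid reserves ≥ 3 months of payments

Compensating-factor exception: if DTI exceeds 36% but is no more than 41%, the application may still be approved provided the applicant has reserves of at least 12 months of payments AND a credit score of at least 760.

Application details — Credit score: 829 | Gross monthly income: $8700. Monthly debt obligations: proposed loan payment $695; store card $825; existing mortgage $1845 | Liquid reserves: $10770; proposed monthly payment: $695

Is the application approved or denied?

Credit score 829 ≥ 680 (meets base)
Total debts = (695 + 825 + 1,845) = 3,365. DTI: 3,365 ÷ 8,700 = 38.7%, over the 36% base limit.
Liquid reserves cover 10,770/695 = 15.5 months — ≥ 3 required
DTI 38.7% is within the 36%–41% exception band; checking compensating factors.
Override check — reserves: 15.5 mo (ok); score: 829 (ok).
Both override conditions satisfied; DTI exception granted.

Approved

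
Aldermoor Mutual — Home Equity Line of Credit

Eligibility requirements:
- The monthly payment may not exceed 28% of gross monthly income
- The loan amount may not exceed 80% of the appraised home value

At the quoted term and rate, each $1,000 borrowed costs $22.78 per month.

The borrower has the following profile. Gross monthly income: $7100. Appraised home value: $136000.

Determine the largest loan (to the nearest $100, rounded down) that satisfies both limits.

Payment cap: 28% × $7,100 = $1,988/month.
At $22.78 per $1,000, that supports 1,988/22.78 × 1,000 ≈ $87,269 → $87,200.
LTV cap: 80% × $136,000 = $108,800 → $108,800.
Binding constraint: payment-to-income.

$87,200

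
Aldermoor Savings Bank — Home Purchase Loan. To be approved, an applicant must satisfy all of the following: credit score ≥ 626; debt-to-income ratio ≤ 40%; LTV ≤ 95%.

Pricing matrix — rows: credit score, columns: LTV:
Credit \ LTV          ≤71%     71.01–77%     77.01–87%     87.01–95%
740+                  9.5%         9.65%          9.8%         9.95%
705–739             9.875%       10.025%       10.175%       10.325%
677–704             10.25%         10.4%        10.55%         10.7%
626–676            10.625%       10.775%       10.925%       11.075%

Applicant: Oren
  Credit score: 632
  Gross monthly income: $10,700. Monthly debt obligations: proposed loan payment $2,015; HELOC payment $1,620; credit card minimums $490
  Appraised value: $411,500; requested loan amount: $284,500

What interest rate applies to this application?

Credit score 632 ≥ 626; Total monthly debts = (2,015 + 1,620 + 490) = 4,125. Debt-to-income = 4,125/10,700 = 38.6% — meets 40% limit
Loan-to-value = 284,500/411,500 = 69.1% — pass (95% max)
Score 632 is in the 626–676 band; LTV 69.1% is in the ≤71% band → 10.625%.

10.625%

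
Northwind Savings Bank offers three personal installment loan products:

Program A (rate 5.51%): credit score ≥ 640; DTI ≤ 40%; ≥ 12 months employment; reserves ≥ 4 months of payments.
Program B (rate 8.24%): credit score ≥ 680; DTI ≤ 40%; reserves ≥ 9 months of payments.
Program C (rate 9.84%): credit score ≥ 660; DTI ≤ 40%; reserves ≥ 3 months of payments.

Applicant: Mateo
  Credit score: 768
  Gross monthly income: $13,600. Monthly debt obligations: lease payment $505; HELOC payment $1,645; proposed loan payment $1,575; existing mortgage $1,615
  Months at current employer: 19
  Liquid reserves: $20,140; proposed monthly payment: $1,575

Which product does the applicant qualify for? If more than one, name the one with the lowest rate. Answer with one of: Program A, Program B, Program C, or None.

Total debts = (505 + 1,645 + 1,575 + 1,615) = 5,340; DTI = 5,340/13,600 = 39.3%.
Reserves = 20,140/1,575 = 12.8 months.
Program A: score 768 ≥ 640; DTI 39.3% ≤ 40%; employment 19 ≥ 12 mo; reserves 12.8 ≥ 4 mo → qualifies.
Program B: score 768 ≥ 680; DTI 39.3% ≤ 40%; reserves 12.8 ≥ 9 mo → qualifies.
Program C: score 768 ≥ 660; DTI 39.3% ≤ 40%; reserves 12.8 ≥ 3 mo → qualifies.
Qualifying: Program A, Program B, Program C. Lowest rate is 5.51% → Program A.

Program A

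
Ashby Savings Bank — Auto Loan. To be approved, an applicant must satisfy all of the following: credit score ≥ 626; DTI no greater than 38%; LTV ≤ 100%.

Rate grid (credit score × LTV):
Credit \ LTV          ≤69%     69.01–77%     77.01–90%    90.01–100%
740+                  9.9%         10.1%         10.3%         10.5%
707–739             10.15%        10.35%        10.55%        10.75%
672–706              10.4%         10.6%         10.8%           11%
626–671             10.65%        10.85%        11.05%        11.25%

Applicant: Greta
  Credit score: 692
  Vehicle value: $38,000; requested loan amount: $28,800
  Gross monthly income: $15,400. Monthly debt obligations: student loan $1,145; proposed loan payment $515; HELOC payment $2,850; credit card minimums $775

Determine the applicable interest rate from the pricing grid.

10.6%

Credit score 692 ≥ 626; Total monthly debts = (1,145 + 515 + 2,850 + 775) = 5,285. DTI: 5,285 ÷ 15,400 = 34.3%, within the 38% cap
LTV = 28,800/38,000 = 75.8% ≤ 100%
Credit 692 → row 672–706; LTV 75.8% → column 69.01–77%. Grid cell → 10.6%.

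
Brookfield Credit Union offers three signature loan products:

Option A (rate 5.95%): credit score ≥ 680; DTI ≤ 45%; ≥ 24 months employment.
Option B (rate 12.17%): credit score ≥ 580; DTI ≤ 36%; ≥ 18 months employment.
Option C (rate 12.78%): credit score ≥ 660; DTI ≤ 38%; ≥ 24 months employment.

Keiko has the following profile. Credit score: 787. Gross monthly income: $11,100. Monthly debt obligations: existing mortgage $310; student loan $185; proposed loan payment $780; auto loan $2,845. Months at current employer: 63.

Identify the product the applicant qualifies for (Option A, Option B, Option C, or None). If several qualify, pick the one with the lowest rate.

Total debts = (310 + 185 + 780 + 2,845) = 4,120; DTI = 4,120/11,100 = 37.1%.
Option A: score 787 ≥ 680; DTI 37.1% ≤ 45%; employment 63 ≥ 24 mo → qualifies.
Option B: score 787 ≥ 580; DTI 37.1% > 36%; employment 63 ≥ 18 mo → does not qualify.
Option C: score 787 ≥ 660; DTI 37.1% ≤ 38%; employment 63 ≥ 24 mo → qualifies.
Qualifying: Option A, Option C. Lowest rate is 5.95% → Option A.

Option A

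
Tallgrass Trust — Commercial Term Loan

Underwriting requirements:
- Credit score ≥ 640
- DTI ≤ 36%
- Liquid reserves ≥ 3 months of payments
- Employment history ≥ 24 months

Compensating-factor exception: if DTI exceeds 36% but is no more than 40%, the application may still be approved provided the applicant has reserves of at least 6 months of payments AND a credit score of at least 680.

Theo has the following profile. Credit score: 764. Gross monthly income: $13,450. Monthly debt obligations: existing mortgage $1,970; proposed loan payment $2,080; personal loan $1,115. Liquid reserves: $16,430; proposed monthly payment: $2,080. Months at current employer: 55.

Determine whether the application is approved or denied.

Credit score 764 ≥ 640 (meets base)
Total debts = (1,970 + 2,080 + 1,115) = 5,165. DTI = 5,165/13,450 = 38.4% > 36% — standard DTI limit exceeded.
Liquid reserves cover 16,430/2,080 = 7.9 months — ≥ 3 required
Employment 55 ≥ 24 months
DTI 38.4% is within the 36%–40% exception band; checking compensating factors.
Override check — reserves: 7.9 mo (ok); score: 764 (ok).
Both compensating conditions met → exception applies.

Approved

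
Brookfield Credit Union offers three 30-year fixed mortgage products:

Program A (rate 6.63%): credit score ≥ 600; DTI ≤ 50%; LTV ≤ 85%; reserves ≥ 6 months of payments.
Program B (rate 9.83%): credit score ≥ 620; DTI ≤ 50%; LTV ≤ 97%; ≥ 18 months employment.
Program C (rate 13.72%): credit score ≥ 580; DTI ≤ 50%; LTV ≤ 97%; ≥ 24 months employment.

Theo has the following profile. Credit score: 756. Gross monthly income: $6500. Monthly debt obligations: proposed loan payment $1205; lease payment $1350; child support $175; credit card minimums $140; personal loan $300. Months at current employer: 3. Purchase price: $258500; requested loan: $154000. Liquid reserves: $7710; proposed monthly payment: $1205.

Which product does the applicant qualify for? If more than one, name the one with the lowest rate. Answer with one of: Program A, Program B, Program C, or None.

Total debts = (1,205 + 1,350 + 175 + 140 + 300) = 3,170; DTI = 3,170/6,500 = 48.8%.
LTV = 154,000/258,500 = 59.6%.
Reserves = 7,710/1,205 = 6.4 months.
Program A: score 756 ≥ 600; DTI 48.8% ≤ 50%; LTV 59.6% ≤ 85%; reserves 6.4 ≥ 6 mo → qualifies.
Program B: score 756 ≥ 620; DTI 48.8% ≤ 50%; LTV 59.6% ≤ 97%; employment 3 < 18 mo → does not qualify.
Program C: score 756 ≥ 580; DTI 48.8% ≤ 50%; LTV 59.6% ≤ 97%; employment 3 < 24 mo → does not qualify.

Program A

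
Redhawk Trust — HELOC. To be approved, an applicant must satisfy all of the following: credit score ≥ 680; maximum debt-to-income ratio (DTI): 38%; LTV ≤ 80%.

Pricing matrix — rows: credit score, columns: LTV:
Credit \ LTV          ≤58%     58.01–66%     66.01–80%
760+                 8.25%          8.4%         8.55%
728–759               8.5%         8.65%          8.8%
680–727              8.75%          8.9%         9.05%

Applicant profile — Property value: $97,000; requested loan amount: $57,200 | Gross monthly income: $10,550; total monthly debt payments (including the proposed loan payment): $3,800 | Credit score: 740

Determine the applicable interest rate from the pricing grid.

Credit score 740 ≥ 680; Debt-to-income = 3,800/10,550 = 36% — meets 38% limit
LTV: 57,200 ÷ 97,000 = 59%, within 80% cap
Row: 740 falls in 728–759. Column: 59% falls in 58.01–66%. Rate = 8.65%.

8.65%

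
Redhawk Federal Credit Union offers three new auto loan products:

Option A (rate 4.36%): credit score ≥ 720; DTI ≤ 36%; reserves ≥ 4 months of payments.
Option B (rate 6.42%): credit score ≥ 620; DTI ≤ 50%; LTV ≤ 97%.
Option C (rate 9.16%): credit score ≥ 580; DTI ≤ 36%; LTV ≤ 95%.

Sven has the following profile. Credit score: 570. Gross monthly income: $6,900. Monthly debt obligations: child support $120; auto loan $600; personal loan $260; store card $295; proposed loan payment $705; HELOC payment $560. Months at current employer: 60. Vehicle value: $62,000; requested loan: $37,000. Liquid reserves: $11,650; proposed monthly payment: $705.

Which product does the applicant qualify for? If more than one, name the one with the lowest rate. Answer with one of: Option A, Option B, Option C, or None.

Total debts = (120 + 600 + 260 + 295 + 705 + 560) = 2,540; DTI = 2,540/6,900 = 36.8%.
LTV = 37,000/62,000 = 59.7%.
Reserves = 11,650/705 = 16.5 months.
Option A: score 570 < 720; DTI 36.8% > 36%; reserves 16.5 ≥ 4 mo → does not qualify.
Option B: score 570 < 620; DTI 36.8% ≤ 50%; LTV 59.7% ≤ 97% → does not qualify.
Option C: score 570 < 580; DTI 36.8% > 36%; LTV 59.7% ≤ 95% → does not qualify.

None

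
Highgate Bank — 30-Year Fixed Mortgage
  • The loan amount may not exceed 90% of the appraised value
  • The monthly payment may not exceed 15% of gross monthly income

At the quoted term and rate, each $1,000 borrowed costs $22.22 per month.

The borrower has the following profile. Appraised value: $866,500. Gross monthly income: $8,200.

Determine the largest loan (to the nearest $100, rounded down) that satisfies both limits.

$55,300

Payment cap: 15% × $8,200 = $1,230/month.
At $22.22 per $1,000, that supports 1,230/22.22 × 1,000 ≈ $55,355 → $55,300.
LTV cap: 90% × $866,500 = $779,850 → $779,800.
Binding constraint: payment-to-income.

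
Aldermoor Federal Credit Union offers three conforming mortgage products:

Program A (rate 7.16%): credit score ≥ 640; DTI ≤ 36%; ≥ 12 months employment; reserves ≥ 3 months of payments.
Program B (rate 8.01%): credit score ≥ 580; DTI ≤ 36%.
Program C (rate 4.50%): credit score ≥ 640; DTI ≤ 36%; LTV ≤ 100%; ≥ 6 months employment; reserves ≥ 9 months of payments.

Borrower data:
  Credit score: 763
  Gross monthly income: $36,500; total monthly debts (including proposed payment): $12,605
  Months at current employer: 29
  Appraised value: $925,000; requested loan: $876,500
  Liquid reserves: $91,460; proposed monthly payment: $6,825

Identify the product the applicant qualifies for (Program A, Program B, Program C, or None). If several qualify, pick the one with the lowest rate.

DTI = 12,605/36,500 = 34.5%.
LTV = 876,500/925,000 = 94.8%.
Reserves = 91,460/6,825 = 13.4 months.
Program A: score 763 ≥ 640; DTI 34.5% ≤ 36%; employment 29 ≥ 12 mo; reserves 13.4 ≥ 3 mo → qualifies.
Program B: score 763 ≥ 580; DTI 34.5% ≤ 36% → qualifies.
Program C: score 763 ≥ 640; DTI 34.5% ≤ 36%; LTV 94.8% ≤ 100%; employment 29 ≥ 6 mo; reserves 13.4 ≥ 9 mo → qualifies.
Qualifying: Program A, Program B, Program C. Lowest rate is 4.50% → Program C.

Program C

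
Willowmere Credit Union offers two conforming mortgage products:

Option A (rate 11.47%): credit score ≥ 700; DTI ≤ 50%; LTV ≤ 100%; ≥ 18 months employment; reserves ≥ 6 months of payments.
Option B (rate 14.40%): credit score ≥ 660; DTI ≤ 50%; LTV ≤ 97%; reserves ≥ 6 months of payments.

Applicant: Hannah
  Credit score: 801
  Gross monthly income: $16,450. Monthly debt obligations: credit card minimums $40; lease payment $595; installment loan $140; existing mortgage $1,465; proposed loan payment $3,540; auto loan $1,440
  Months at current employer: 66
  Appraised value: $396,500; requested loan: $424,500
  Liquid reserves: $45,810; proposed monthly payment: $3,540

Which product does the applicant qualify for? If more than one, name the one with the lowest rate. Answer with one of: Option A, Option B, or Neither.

Total debts = (40 + 595 + 140 + 1,465 + 3,540 + 1,440) = 7,220; DTI = 7,220/16,450 = 43.9%.
LTV = 424,500/396,500 = 107.1%.
Reserves = 45,810/3,540 = 12.9 months.
Option A: score 801 ≥ 700; DTI 43.9% ≤ 50%; LTV 107.1% > 100%; employment 66 ≥ 18 mo; reserves 12.9 ≥ 6 mo → does not qualify.
Option B: score 801 ≥ 660; DTI 43.9% ≤ 50%; LTV 107.1% > 97%; reserves 12.9 ≥ 6 mo → does not qualify.

Neither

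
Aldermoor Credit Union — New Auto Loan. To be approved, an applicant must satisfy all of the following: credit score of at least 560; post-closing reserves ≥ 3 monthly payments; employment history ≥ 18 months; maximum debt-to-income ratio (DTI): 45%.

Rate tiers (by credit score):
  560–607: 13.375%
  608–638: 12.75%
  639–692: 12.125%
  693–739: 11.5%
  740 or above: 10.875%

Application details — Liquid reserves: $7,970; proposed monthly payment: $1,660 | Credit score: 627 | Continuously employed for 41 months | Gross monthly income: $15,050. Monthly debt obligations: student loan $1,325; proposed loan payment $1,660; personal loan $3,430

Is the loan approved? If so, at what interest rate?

Approved at 12.75%

Credit score 627 ≥ 560 (meets minimum)
Reserves = 7,970/1,660 = 4.8 months ≥ 3
Employment 41 ≥ 18 months
Total monthly debts = (1,325 + 1,660 + 3,430) = 6,415. DTI: 6,415 ÷ 15,050 = 42.6%, within the 45% cap
All requirements met. Score 627 falls in the 608–638 tier → 12.75%.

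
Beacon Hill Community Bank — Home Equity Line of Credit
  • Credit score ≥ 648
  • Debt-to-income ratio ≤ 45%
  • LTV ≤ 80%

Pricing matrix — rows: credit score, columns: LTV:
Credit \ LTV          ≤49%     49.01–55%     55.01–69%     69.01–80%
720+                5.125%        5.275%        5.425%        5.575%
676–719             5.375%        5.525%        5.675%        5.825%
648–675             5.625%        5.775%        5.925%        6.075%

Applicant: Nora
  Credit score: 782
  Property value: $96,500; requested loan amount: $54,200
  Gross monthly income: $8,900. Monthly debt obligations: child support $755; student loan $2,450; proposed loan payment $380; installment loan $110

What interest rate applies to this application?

Credit score 782 ≥ 648; Total monthly debts = (755 + 2,450 + 380 + 110) = 3,695. DTI = 3,695/8,900 = 41.5% ≤ 45%
Loan-to-value = 54,200/96,500 = 56.2% — pass (80% max)
Score 782 is in the 720+ band; LTV 56.2% is in the 55.01–69% band → 5.425%.

5.425%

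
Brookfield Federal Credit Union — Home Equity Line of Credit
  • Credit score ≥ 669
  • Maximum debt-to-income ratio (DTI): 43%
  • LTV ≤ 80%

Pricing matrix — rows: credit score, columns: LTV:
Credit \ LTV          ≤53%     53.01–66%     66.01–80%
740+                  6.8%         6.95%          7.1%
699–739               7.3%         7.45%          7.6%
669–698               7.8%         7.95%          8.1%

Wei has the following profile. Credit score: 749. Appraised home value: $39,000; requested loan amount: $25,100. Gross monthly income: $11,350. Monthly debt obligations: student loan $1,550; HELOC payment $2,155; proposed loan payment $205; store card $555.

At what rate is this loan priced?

6.95%

Credit score 749 ≥ 669; Total monthly debts = (1,550 + 2,155 + 205 + 555) = 4,465. Debt-to-income = 4,465/11,350 = 39.3% — meets 43% limit
Loan-to-value = 25,100/39,000 = 64.4% — pass (80% max)
Score 749 is in the 740+ band; LTV 64.4% is in the 53.01–66% band → 6.95%.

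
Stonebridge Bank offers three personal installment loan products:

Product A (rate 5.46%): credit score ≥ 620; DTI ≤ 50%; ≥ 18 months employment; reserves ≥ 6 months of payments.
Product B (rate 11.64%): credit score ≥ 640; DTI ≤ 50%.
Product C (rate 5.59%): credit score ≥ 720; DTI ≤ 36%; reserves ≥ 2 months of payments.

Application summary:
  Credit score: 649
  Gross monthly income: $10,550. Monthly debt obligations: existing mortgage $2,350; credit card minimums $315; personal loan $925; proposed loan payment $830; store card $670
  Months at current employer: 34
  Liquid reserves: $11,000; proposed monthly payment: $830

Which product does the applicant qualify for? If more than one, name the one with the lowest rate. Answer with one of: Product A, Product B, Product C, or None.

Total debts = (2,350 + 315 + 925 + 830 + 670) = 5,090; DTI = 5,090/10,550 = 48.2%.
Reserves = 11,000/830 = 13.3 months.
Product A: score 649 ≥ 620; DTI 48.2% ≤ 50%; employment 34 ≥ 18 mo; reserves 13.3 ≥ 6 mo → qualifies.
Product B: score 649 ≥ 640; DTI 48.2% ≤ 50% → qualifies.
Product C: score 649 < 720; DTI 48.2% > 36%; reserves 13.3 ≥ 2 mo → does not qualify.
Qualifying: Product A, Product B. Lowest rate is 5.46% → Product A.

Product A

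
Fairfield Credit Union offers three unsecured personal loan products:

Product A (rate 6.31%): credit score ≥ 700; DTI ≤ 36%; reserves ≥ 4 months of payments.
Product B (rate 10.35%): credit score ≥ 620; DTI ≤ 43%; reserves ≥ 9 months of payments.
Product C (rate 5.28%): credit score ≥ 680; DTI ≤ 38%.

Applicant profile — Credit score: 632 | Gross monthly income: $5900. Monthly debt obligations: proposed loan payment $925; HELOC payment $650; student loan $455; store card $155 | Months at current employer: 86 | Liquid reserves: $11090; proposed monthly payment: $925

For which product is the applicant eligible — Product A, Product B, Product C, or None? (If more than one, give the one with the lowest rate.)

Total debts = (925 + 650 + 455 + 155) = 2,185; DTI = 2,185/5,900 = 37%.
Reserves = 11,090/925 = 12.0 months.
Product A: score 632 < 700; DTI 37% > 36%; reserves 12.0 ≥ 4 mo → does not qualify.
Product B: score 632 ≥ 620; DTI 37% ≤ 43%; reserves 12.0 ≥ 9 mo → qualifies.
Product C: score 632 < 680; DTI 37% ≤ 38% → does not qualify.

Product B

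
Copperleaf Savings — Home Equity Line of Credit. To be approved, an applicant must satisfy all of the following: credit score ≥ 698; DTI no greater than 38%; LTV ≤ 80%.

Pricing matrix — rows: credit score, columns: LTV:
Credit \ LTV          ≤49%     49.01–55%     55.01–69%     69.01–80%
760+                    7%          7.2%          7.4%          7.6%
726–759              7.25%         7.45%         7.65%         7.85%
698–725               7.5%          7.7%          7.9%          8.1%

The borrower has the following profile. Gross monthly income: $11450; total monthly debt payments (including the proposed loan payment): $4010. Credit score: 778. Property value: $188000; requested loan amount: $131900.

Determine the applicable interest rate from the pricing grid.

7.6%

Credit score 778 ≥ 698; DTI = 4,010/11,450 = 35% ≤ 38%
Loan-to-value = 131,900/188,000 = 70.2% — pass (80% max)
Row: 778 falls in 760+. Column: 70.2% falls in 69.01–80%. Rate = 7.6%.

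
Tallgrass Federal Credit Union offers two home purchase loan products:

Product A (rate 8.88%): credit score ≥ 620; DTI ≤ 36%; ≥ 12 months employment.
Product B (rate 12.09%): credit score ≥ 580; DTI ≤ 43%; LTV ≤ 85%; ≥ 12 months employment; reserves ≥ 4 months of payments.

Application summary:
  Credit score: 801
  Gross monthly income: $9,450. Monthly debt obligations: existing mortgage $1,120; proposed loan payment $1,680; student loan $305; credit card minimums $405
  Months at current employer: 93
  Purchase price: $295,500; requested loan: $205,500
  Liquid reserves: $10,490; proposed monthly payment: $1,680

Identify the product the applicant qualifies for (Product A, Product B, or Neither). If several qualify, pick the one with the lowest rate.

Product B

Total debts = (1,120 + 1,680 + 305 + 405) = 3,510; DTI = 3,510/9,450 = 37.1%.
LTV = 205,500/295,500 = 69.5%.
Reserves = 10,490/1,680 = 6.2 months.
Product A: score 801 ≥ 620; DTI 37.1% > 36%; employment 93 ≥ 12 mo → does not qualify.
Product B: score 801 ≥ 580; DTI 37.1% ≤ 43%; LTV 69.5% ≤ 85%; employment 93 ≥ 12 mo; reserves 6.2 ≥ 4 mo → qualifies.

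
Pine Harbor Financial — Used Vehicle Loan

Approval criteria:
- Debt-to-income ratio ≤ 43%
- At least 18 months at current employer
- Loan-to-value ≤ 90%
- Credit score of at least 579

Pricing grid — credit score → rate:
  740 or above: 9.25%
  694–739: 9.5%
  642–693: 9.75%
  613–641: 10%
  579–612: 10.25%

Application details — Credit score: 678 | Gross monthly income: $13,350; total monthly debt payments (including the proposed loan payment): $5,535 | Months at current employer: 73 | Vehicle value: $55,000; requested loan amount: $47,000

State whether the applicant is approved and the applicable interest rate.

Approved at 9.75%

Credit score 678 ≥ 579 (meets minimum)
Employment 73 ≥ 18 months
LTV = 47,000/55,000 = 85.5% ≤ 90%
DTI = 5,535/13,350 = 41.5% ≤ 43%
All requirements met. Score 678 falls in the 642–693 tier → 9.75%.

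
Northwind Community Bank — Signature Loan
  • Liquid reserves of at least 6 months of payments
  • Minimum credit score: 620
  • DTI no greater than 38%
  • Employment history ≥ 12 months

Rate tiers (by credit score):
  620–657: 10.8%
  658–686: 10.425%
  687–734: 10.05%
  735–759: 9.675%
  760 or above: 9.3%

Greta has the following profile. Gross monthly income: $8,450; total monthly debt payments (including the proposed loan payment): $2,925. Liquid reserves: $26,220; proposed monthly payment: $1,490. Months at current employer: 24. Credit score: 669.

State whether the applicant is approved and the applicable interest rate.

Approved at 10.425%

Credit score 669 ≥ 620 (meets minimum)
Employment 24 ≥ 12 months
Liquid reserves cover 26,220/1,490 = 17.6 months — ≥ 6 required
DTI: 2,925 ÷ 8,450 = 34.6%, within the 38% cap
All requirements met. Score 669 falls in the 658–686 tier → 10.425%.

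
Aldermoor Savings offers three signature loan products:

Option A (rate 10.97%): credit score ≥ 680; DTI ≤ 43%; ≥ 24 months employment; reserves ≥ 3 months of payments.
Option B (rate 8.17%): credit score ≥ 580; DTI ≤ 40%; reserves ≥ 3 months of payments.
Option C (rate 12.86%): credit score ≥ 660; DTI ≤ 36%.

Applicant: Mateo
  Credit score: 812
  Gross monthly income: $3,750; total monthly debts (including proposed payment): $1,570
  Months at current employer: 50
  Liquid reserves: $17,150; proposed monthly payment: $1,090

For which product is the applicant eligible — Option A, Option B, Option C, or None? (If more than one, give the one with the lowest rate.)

Option A

DTI = 1,570/3,750 = 41.9%.
Reserves = 17,150/1,090 = 15.7 months.
Option A: score 812 ≥ 680; DTI 41.9% ≤ 43%; employment 50 ≥ 24 mo; reserves 15.7 ≥ 3 mo → qualifies.
Option B: score 812 ≥ 580; DTI 41.9% > 40%; reserves 15.7 ≥ 3 mo → does not qualify.
Option C: score 812 ≥ 660; DTI 41.9% > 36% → does not qualify.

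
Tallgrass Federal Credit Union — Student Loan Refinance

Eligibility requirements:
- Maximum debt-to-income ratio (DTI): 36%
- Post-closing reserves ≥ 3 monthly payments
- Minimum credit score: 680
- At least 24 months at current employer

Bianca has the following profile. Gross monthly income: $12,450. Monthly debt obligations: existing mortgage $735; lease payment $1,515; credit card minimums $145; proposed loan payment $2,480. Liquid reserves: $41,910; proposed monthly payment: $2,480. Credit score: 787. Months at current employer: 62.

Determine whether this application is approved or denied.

Total monthly debts = (735 + 1,515 + 145 + 2,480) = 4,875. DTI = 4,875/12,450 = 39.2% > 36%
Liquid reserves cover 41,910/2,480 = 16.9 months — ≥ 3 required
Credit score 787 ≥ 680 (meets)
Employment 62 ≥ 24 months
Fails on DTI.

Denied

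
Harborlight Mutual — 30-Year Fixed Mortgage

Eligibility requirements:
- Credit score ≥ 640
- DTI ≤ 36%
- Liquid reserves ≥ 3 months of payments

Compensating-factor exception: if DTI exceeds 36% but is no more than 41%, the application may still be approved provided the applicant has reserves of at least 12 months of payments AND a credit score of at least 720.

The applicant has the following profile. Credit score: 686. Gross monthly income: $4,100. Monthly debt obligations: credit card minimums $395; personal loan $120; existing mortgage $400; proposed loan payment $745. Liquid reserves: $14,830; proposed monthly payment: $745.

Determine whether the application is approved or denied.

Credit score 686 ≥ 640 (meets base)
Total debts = (395 + 120 + 400 + 745) = 1,660. DTI: 1,660 ÷ 4,100 = 40.5%, over the 36% base limit.
Reserves = 14,830/745 = 19.9 months ≥ 3
DTI 40.5% is within the 36%–41% exception band; checking compensating factors.
Override check — reserves: 19.9 mo (ok); score: 686 (below 720).
Compensating-factor requirement not fully met.

Denied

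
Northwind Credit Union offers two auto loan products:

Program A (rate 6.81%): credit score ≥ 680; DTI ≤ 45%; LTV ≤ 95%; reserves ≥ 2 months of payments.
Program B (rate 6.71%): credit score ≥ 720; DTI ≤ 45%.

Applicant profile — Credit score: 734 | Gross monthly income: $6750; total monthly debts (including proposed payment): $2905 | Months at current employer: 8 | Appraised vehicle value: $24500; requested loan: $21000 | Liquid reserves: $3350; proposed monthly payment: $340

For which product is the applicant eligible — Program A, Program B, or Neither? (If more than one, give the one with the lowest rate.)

DTI = 2,905/6,750 = 43%.
LTV = 21,000/24,500 = 85.7%.
Reserves = 3,350/340 = 9.9 months.
Program A: score 734 ≥ 680; DTI 43% ≤ 45%; LTV 85.7% ≤ 95%; reserves 9.9 ≥ 2 mo → qualifies.
Program B: score 734 ≥ 720; DTI 43% ≤ 45% → qualifies.
Qualifying: Program A, Program B. Lowest rate is 6.71% → Program B.

Program B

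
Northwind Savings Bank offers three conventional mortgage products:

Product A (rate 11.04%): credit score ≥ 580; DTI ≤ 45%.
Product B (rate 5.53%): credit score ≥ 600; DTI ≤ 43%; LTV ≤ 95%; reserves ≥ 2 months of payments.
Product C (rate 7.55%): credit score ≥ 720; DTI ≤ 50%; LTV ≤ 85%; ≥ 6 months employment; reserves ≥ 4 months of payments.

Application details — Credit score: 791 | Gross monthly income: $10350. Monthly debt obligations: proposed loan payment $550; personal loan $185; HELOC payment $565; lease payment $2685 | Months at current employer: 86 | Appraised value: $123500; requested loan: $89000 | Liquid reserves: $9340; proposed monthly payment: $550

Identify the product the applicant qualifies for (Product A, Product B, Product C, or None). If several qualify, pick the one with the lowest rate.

Product B

Total debts = (550 + 185 + 565 + 2,685) = 3,985; DTI = 3,985/10,350 = 38.5%.
LTV = 89,000/123,500 = 72.1%.
Reserves = 9,340/550 = 17.0 months.
Product A: score 791 ≥ 580; DTI 38.5% ≤ 45% → qualifies.
Product B: score 791 ≥ 600; DTI 38.5% ≤ 43%; LTV 72.1% ≤ 95%; reserves 17.0 ≥ 2 mo → qualifies.
Product C: score 791 ≥ 720; DTI 38.5% ≤ 50%; LTV 72.1% ≤ 85%; employment 86 ≥ 6 mo; reserves 17.0 ≥ 4 mo → qualifies.
Qualifying: Product A, Product B, Product C. Lowest rate is 5.53% → Product B.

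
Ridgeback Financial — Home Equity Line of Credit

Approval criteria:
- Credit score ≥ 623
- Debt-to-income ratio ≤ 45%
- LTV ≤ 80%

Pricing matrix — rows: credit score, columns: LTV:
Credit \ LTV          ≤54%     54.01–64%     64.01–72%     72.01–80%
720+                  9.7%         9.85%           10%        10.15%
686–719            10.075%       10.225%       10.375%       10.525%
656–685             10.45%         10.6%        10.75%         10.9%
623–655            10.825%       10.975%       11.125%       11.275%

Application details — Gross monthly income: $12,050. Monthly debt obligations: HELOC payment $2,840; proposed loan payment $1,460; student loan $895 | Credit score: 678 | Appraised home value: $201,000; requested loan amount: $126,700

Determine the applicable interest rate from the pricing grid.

Credit score 678 ≥ 623; Total monthly debts = (2,840 + 1,460 + 895) = 5,195. Debt-to-income = 5,195/12,050 = 43.1% — meets 45% limit
LTV: 126,700 ÷ 201,000 = 63%, within 80% cap
Score 678 is in the 656–685 band; LTV 63% is in the 54.01–64% band → 10.6%.

10.6%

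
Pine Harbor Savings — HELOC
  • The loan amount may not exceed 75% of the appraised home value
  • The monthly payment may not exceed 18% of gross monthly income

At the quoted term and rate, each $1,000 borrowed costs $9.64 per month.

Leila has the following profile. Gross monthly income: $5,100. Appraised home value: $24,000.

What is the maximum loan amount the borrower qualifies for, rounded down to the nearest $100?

$18,000

Payment cap: 18% × $5,100 = $918/month.
At $9.64 per $1,000, that supports 918/9.64 × 1,000 ≈ $95,228 → $95,200.
LTV cap: 75% × $24,000 = $18,000 → $18,000.
Binding constraint: loan-to-value.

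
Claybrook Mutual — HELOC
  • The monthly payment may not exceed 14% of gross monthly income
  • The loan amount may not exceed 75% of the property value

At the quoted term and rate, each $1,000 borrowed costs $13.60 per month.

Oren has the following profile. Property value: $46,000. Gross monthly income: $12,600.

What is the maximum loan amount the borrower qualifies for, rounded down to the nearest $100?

$34,500

Payment cap: 14% × $12,600 = $1,764/month.
At $13.60 per $1,000, that supports 1,764/13.60 × 1,000 ≈ $129,705 → $129,700.
LTV cap: 75% × $46,000 = $34,500 → $34,500.
Binding constraint: loan-to-value.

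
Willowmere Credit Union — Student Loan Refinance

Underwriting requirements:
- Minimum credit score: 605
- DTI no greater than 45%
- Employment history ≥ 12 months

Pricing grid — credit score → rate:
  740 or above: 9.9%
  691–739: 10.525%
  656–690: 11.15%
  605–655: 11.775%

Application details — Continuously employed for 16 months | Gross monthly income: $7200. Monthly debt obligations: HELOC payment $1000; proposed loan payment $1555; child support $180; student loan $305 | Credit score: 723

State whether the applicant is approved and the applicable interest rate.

Approved at 10.525%

Credit score 723 ≥ 605 (meets minimum)
Employment 16 ≥ 12 months
Total monthly debts = (1,000 + 1,555 + 180 + 305) = 3,040. DTI = 3,040/7,200 = 42.2% ≤ 45%
All requirements met. Score 723 falls in the 691–739 tier → 10.525%.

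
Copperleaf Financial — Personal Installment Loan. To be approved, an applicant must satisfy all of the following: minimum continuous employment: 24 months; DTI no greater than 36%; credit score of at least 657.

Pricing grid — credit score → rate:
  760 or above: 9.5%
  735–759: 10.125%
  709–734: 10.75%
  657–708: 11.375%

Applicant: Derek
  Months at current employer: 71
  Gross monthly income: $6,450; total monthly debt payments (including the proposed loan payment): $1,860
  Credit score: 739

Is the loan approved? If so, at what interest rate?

Credit score 739 ≥ 657 (meets minimum)
Debt-to-income = 1,860/6,450 = 28.8% — meets 36% limit
Employment 71 ≥ 24 months
All requirements met. Score 739 falls in the 735–759 tier → 10.125%.

Approved at 10.125%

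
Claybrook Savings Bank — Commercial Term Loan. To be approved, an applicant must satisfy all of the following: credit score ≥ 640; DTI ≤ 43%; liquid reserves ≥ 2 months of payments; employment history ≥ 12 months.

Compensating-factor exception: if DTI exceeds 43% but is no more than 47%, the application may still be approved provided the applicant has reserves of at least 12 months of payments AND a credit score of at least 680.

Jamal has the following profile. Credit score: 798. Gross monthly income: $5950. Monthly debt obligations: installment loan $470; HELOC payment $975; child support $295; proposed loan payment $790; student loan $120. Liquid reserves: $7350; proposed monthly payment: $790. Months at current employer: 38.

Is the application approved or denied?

Denied

Credit score 798 ≥ 640 (meets base)
Total debts = (470 + 975 + 295 + 790 + 120) = 2,650. DTI: 2,650 ÷ 5,950 = 44.5%, over the 43% base limit.
Reserves: 7,350 ÷ 790 = 9.3 months (meets 2-month minimum)
Employment 38 ≥ 12 months
DTI 44.5% is within the 43%–47% exception band; checking compensating factors.
Override check — reserves: 9.3 mo (short of 12); score: 798 (ok).
Compensating-factor requirement not fully met.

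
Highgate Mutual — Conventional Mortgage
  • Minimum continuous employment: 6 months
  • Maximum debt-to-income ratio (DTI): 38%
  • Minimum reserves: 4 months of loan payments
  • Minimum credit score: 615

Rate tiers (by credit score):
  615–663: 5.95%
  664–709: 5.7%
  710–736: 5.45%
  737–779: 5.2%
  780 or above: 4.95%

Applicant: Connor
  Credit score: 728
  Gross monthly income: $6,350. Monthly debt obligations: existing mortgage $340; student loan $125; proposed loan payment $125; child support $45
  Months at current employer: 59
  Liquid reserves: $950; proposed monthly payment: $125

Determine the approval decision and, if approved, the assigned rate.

Credit score 728 ≥ 615 (meets minimum)
Reserves: 950 ÷ 125 = 7.6 months (meets 4-month minimum)
Total monthly debts = (340 + 125 + 125 + 45) = 635. DTI: 635 ÷ 6,350 = 10%, within the 38% cap
Employment 59 ≥ 6 months
All requirements met. Score 728 falls in the 710–736 tier → 5.45%.

Approved at 5.45%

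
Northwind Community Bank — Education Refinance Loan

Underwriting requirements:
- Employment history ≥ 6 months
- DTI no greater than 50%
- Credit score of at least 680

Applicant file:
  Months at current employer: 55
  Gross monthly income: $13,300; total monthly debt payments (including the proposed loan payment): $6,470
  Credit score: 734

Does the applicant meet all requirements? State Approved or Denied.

Approved

Employment 55 ≥ 6 months
Debt-to-income = 6,470/13,300 = 48.6% — meets 50% limit
Credit score 734 ≥ 680 (meets)
All criteria satisfied.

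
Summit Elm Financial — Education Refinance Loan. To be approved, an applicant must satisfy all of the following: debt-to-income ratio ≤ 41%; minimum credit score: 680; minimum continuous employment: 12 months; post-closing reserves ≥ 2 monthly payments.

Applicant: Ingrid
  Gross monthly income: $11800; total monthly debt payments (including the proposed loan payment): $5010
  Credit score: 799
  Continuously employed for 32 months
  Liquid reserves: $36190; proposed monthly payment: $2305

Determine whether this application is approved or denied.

DTI = 5,010/11,800 = 42.5% > 41%
Credit score 799 ≥ 680 (meets)
Employment 32 ≥ 12 months
Reserves: 36,190 ÷ 2,305 = 15.7 months (meets 2-month minimum)
Fails on DTI.

Denied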